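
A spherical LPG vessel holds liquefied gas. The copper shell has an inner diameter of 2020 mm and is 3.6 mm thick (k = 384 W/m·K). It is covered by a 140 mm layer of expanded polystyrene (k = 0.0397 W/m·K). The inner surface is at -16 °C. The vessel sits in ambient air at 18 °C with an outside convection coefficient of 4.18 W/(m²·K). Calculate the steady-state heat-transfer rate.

Radial (spherical) resistances in series:
R_copper shell = (1/1.01 − 1/1.0136)/(4π×384) = 7.287×10^-7 K/W
R_expanded polystyrene = (1/1.0136 − 1/1.1536)/(4π×0.0397) = 0.24 K/W
R_outer film = 1/(h·4πr_o²) = 1/(4.18×4π×1.1536²) = 0.01431 K/W
R_total = 0.2543 K/W
Q = ΔT/R_total = 34/0.2543

Q ≈ 134 W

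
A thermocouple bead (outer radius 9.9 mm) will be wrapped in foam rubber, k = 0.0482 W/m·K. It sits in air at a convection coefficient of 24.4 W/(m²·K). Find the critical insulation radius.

r_cr ≈ 3.95 mm

For a sphere r_cr = 2k/h = 2×0.0482/24.4
r_cr = 3.95 mm; since the bare radius (9.9 mm) is above r_cr, any added insulation will reduce heat loss.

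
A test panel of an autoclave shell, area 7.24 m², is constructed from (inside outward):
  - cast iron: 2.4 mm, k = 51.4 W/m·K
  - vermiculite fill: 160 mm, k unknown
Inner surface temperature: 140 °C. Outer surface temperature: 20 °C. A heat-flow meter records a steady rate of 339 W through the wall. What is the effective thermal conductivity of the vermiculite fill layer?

Model the wall as resistances in series:
R_cast iron = L/(kA) = 0.0024/(51.4×7.24) = 6.449×10^-6 K/W
Sum of known resistances R_other = 6.449×10^-6 K/W
Total R = ΔT/Q = 120/339 = 0.354 K/W
R_vermiculite fill = R_total − R_other = 0.354 K/W
k = L/(R·A) = 0.16/(0.354×7.24)

k ≈ 0.0624 W/(m·K)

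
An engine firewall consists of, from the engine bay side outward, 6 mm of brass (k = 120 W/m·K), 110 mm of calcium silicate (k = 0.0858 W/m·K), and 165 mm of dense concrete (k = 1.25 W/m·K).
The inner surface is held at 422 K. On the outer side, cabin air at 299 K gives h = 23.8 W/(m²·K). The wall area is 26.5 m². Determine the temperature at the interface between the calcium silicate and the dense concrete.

T ≈ 314 K

Series thermal resistances:
R_brass = L/(kA) = 0.006/(120×26.5) = 1.887×10^-6 K/W
R_calcium silicate = L/(kA) = 0.11/(0.0858×26.5) = 0.04838 K/W
R_dense concrete = L/(kA) = 0.165/(1.25×26.5) = 0.004981 K/W
R_outer film = 1/(h_o·A) = 1/(23.8×26.5) = 0.001586 K/W
R_total = 0.05495 K/W;  Q = ΔT/R_total = 123/0.05495 = 2238 W
T_interface = T_inner − Q·ΣR(inner→interface) = 422 − 2240×0.04838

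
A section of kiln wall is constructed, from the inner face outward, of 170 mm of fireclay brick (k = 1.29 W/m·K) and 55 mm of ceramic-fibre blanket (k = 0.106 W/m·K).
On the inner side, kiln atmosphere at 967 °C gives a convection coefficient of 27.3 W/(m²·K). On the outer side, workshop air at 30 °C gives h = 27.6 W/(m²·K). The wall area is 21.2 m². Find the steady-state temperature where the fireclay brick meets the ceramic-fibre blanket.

Treating each layer as a thermal resistance in series:
R_inner film = 1/(h_i·A) = 1/(27.3×21.2) = 0.001728 K/W
R_fireclay brick = L/(kA) = 0.17/(1.29×21.2) = 0.006216 K/W
R_ceramic-fibre blanket = L/(kA) = 0.055/(0.106×21.2) = 0.02447 K/W
R_outer film = 1/(h_o·A) = 1/(27.6×21.2) = 0.001709 K/W
R_total = 0.03413 K/W;  Q = ΔT/R_total = 937/0.03413 = 27460 W
T_interface = T_inner − Q·ΣR(inner→interface) = 967 − 27500×0.007944

T ≈ 749 °C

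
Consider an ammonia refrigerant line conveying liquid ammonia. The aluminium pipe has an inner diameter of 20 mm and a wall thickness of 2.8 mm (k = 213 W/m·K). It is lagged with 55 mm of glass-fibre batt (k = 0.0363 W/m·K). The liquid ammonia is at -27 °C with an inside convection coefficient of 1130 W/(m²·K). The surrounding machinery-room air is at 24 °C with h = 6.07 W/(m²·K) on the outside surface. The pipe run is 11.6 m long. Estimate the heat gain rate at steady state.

Q ≈ 76.7 W

Per-layer cylindrical resistances, series-summed:
R_inner film = 1/(h_i·2πr₁L) = 1/(1130×2π×0.01×11.6) = 0.001214 K/W
R_aluminium pipe wall = ln(12.8/10)/(2π×213×11.6) = 1.59×10^-5 K/W
R_glass-fibre batt = ln(67.8/12.8)/(2π×0.0363×11.6) = 0.6301 K/W
R_outer film = 1/(h_o·2πr_oL) = 1/(6.07×2π×0.0678×11.6) = 0.03334 K/W
R_total = 0.6647 K/W
Q = ΔT/R_total = 51/0.6647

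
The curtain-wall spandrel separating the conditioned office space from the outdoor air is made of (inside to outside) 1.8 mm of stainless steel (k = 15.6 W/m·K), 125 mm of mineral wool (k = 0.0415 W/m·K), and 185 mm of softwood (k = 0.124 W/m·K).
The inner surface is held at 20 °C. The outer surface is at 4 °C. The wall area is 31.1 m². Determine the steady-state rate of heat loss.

Using the resistance-network approach (series):
R_stainless steel = L/(kA) = 0.0018/(15.6×31.1) = 3.71×10^-6 K/W
R_mineral wool = L/(kA) = 0.125/(0.0415×31.1) = 0.09685 K/W
R_softwood = L/(kA) = 0.185/(0.124×31.1) = 0.04797 K/W
R_total = 0.1448 K/W
Q = ΔT / R_total = 16 / 0.1448

Q ≈ 110 W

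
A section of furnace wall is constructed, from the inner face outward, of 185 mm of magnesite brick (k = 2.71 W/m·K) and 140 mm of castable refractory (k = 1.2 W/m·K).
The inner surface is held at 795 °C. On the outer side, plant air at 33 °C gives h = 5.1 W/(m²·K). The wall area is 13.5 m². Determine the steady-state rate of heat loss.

Q ≈ 27000 W

Model the wall as resistances in series:
R_magnesite brick = L/(kA) = 0.185/(2.71×13.5) = 0.005057 K/W
R_castable refractory = L/(kA) = 0.14/(1.2×13.5) = 0.008642 K/W
R_outer film = 1/(h_o·A) = 1/(5.1×13.5) = 0.01452 K/W
R_total = 0.02822 K/W
Q = ΔT / R_total = 762 / 0.02822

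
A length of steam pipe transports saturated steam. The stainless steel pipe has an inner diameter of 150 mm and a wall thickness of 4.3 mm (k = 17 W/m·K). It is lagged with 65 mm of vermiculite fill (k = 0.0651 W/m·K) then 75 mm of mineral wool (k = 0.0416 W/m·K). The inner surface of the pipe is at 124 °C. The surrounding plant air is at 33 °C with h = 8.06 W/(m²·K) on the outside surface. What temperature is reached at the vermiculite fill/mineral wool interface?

T ≈ 81.8 °C

Treating each annulus and film as a series resistance:
R_stainless steel pipe wall = ln(79.3/75)/(2π×17×1) = 5.219×10^-4 K/W
R_vermiculite fill = ln(144.3/79.3)/(2π×0.0651×1) = 1.464 K/W
R_mineral wool = ln(219.3/144.3)/(2π×0.0416×1) = 1.601 K/W
R_outer film = 1/(h_o·2πr_oL) = 1/(8.06×2π×0.2193×1) = 0.09004 K/W
R_total = 3.155 K/W
Q = ΔT/R_total = 91/3.155
Q = 28.8 W/m
T_interface = T_inner − Q·ΣR(inner→interface) = 124 − 28.8×1.464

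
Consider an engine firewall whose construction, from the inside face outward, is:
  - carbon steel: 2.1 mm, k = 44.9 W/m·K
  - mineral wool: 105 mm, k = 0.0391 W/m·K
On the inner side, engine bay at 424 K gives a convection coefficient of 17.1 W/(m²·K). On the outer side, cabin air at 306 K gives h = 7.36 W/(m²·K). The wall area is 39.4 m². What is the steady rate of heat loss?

Model the wall as resistances in series:
R_inner film = 1/(h_i·A) = 1/(17.1×39.4) = 0.001484 K/W
R_carbon steel = L/(kA) = 0.0021/(44.9×39.4) = 1.187×10^-6 K/W
R_mineral wool = L/(kA) = 0.105/(0.0391×39.4) = 0.06816 K/W
R_outer film = 1/(h_o·A) = 1/(7.36×39.4) = 0.003448 K/W
R_total = 0.07309 K/W
Q = ΔT / R_total = 118 / 0.07309

Q ≈ 1610 W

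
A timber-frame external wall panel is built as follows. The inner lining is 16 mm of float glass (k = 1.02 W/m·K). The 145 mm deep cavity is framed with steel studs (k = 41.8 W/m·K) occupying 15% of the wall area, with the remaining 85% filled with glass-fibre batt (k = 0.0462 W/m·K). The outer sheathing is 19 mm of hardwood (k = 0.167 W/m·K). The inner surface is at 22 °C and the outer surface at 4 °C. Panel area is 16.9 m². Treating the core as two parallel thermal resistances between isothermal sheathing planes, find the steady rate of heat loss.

Sheathing layers in series; stud and cavity paths in parallel between them.
R_inner = 0.016/(1.02×16.9) = 9.282×10^-4 K/W
R_stud  = 0.145/(41.8×0.15×16.9) = 0.001368 K/W
R_cav   = 0.145/(0.0462×0.85×16.9) = 0.2185 K/W
1/R_core = 1/R_stud + 1/R_cav → R_core = 0.00136 K/W
R_outer = 0.019/(0.167×16.9) = 0.006732 K/W
R_total = 0.00902 K/W
Q = ΔT/R_total = 18/0.00902

Q ≈ 2000 W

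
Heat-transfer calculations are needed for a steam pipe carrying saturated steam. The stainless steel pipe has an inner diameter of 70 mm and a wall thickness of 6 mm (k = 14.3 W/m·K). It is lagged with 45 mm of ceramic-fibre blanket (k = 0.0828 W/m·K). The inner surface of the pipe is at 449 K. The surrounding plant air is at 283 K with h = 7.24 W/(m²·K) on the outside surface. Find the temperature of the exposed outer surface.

T ≈ 308 K

Cylindrical conduction, so R = ln(r₂/r₁)/(2πkL) per layer, in series:
R_stainless steel pipe wall = ln(41/35)/(2π×14.3×1) = 0.001761 K/W
R_ceramic-fibre blanket = ln(86/41)/(2π×0.0828×1) = 1.424 K/W
R_outer film = 1/(h_o·2πr_oL) = 1/(7.24×2π×0.086×1) = 0.2556 K/W
R_total = 1.681 K/W
Q = ΔT/R_total = 166/1.681
Q = 98.7 W/m
T_interface = T_inner − Q·ΣR(inner→interface) = 449 − 98.7×1.426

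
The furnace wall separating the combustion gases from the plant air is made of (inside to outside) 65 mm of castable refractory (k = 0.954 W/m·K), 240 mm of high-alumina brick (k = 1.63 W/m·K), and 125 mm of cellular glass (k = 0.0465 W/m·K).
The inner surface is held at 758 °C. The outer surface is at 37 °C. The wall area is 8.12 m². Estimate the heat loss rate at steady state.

Using the resistance-network approach (series):
R_castable refractory = L/(kA) = 0.065/(0.954×8.12) = 0.008391 K/W
R_high-alumina brick = L/(kA) = 0.24/(1.63×8.12) = 0.01813 K/W
R_cellular glass = L/(kA) = 0.125/(0.0465×8.12) = 0.3311 K/W
R_total = 0.3576 K/W
Q = ΔT / R_total = 721 / 0.3576

Q ≈ 2020 W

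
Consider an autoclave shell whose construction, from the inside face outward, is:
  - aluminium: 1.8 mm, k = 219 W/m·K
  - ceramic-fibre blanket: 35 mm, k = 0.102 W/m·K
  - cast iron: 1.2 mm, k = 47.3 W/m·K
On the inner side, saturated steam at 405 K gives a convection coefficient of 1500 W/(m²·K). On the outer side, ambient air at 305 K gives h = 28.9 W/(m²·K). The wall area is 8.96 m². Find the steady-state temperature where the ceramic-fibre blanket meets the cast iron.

T ≈ 314 K

Model the wall as resistances in series:
R_inner film = 1/(h_i·A) = 1/(1500×8.96) = 7.44×10^-5 K/W
R_aluminium = L/(kA) = 0.0018/(219×8.96) = 9.173×10^-7 K/W
R_ceramic-fibre blanket = L/(kA) = 0.035/(0.102×8.96) = 0.0383 K/W
R_cast iron = L/(kA) = 0.0012/(47.3×8.96) = 2.831×10^-6 K/W
R_outer film = 1/(h_o·A) = 1/(28.9×8.96) = 0.003862 K/W
R_total = 0.04224 K/W;  Q = ΔT/R_total = 100/0.04224 = 2368 W
T_interface = T_inner − Q·ΣR(inner→interface) = 405 − 2370×0.03837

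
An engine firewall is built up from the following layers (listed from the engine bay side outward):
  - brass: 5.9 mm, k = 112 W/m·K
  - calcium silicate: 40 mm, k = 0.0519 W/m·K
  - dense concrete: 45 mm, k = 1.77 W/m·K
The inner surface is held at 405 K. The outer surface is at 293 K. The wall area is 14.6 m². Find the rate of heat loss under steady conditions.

Thermal resistances in series:
R_brass = L/(kA) = 0.0059/(112×14.6) = 3.608×10^-6 K/W
R_calcium silicate = L/(kA) = 0.04/(0.0519×14.6) = 0.05279 K/W
R_dense concrete = L/(kA) = 0.045/(1.77×14.6) = 0.001741 K/W
R_total = 0.05453 K/W
Q = ΔT / R_total = 112 / 0.05453

Q ≈ 2050 W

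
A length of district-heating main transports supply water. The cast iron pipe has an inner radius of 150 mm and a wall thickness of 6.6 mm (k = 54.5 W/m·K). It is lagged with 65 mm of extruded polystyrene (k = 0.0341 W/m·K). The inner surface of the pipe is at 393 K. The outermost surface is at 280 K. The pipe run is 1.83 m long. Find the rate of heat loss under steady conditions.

Q ≈ 128 W

For a radial system each layer contributes R = ln(r_out/r_in)/(2πkL); films add R = 1/(hA).
R_cast iron pipe wall = ln(156.6/150)/(2π×54.5×1.83) = 6.871×10^-5 K/W
R_extruded polystyrene = ln(221.6/156.6)/(2π×0.0341×1.83) = 0.8855 K/W
R_total = 0.8855 K/W
Q = ΔT/R_total = 113/0.8855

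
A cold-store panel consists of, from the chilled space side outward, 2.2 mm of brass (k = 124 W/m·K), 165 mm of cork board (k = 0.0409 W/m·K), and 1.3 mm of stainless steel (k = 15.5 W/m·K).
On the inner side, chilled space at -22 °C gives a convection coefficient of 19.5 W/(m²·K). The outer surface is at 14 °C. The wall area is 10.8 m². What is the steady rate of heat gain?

Model the wall as resistances in series:
R_inner film = 1/(h_i·A) = 1/(19.5×10.8) = 0.004748 K/W
R_brass = L/(kA) = 0.0022/(124×10.8) = 1.643×10^-6 K/W
R_cork board = L/(kA) = 0.165/(0.0409×10.8) = 0.3735 K/W
R_stainless steel = L/(kA) = 0.0013/(15.5×10.8) = 7.766×10^-6 K/W
R_total = 0.3783 K/W
Q = ΔT / R_total = 36 / 0.3783

Q ≈ 95.2 W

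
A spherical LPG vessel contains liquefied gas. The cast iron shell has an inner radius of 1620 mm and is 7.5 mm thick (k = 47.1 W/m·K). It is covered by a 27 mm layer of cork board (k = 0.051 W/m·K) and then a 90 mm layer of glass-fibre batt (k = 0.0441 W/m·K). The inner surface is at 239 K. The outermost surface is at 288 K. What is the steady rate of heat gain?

Q ≈ 681 W

Spherical conduction: R = (1/r_in − 1/r_out)/(4πk) per layer; series-sum.
R_cast iron shell = (1/1.62 − 1/1.6275)/(4π×47.1) = 4.806×10^-6 K/W
R_cork board = (1/1.6275 − 1/1.6545)/(4π×0.051) = 0.01565 K/W
R_glass-fibre batt = (1/1.6545 − 1/1.7445)/(4π×0.0441) = 0.05627 K/W
R_total = 0.07192 K/W
Q = ΔT/R_total = 49/0.07192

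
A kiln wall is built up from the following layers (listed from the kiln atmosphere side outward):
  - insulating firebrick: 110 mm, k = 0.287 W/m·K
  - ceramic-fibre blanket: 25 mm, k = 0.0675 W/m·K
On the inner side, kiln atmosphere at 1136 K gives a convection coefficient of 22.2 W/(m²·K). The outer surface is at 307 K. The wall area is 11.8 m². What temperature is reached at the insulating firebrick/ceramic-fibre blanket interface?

T ≈ 691 K

Series thermal resistances:
R_inner film = 1/(h_i·A) = 1/(22.2×11.8) = 0.003817 K/W
R_insulating firebrick = L/(kA) = 0.11/(0.287×11.8) = 0.03248 K/W
R_ceramic-fibre blanket = L/(kA) = 0.025/(0.0675×11.8) = 0.03139 K/W
R_total = 0.06769 K/W;  Q = ΔT/R_total = 829/0.06769 = 12250 W
T_interface = T_inner − Q·ΣR(inner→interface) = 1136 − 12200×0.0363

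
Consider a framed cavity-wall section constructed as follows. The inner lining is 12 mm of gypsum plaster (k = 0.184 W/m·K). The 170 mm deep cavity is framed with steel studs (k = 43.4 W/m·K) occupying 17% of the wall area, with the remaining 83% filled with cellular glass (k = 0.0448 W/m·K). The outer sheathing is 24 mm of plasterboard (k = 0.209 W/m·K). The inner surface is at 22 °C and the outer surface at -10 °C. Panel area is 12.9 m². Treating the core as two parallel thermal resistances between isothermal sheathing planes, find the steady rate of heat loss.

Sheathing layers in series; stud and cavity paths in parallel between them.
R_inner = 0.012/(0.184×12.9) = 0.005056 K/W
R_stud  = 0.17/(43.4×0.17×12.9) = 0.001786 K/W
R_cav   = 0.17/(0.0448×0.83×12.9) = 0.3544 K/W
1/R_core = 1/R_stud + 1/R_cav → R_core = 0.001777 K/W
R_outer = 0.024/(0.209×12.9) = 0.008902 K/W
R_total = 0.01573 K/W
Q = ΔT/R_total = 32/0.01573

Q ≈ 2030 W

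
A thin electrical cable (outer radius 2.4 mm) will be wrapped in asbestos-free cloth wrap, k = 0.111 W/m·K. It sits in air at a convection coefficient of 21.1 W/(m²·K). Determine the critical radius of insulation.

r_cr ≈ 5.26 mm

For a cylinder r_cr = k/h = 0.111/21.1
r_cr = 5.26 mm; since the bare radius (2.4 mm) is below r_cr, adding a thin layer of insulation will *increase* heat loss.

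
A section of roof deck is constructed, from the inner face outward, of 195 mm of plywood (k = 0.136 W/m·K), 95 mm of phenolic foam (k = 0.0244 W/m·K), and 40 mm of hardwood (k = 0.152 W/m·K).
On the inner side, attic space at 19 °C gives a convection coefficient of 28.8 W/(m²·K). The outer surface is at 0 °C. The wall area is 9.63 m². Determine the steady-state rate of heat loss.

Q ≈ 32.5 W

Using the resistance-network approach (series):
R_inner film = 1/(h_i·A) = 1/(28.8×9.63) = 0.003606 K/W
R_plywood = L/(kA) = 0.195/(0.136×9.63) = 0.1489 K/W
R_phenolic foam = L/(kA) = 0.095/(0.0244×9.63) = 0.4043 K/W
R_hardwood = L/(kA) = 0.04/(0.152×9.63) = 0.02733 K/W
R_total = 0.5841 K/W
Q = ΔT / R_total = 19 / 0.5841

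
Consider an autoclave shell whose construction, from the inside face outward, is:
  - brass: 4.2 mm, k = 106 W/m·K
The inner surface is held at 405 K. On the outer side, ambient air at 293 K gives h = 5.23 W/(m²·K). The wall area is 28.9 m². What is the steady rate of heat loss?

Q ≈ 16900 W

Model the wall as resistances in series:
R_brass = L/(kA) = 0.0042/(106×28.9) = 1.371×10^-6 K/W
R_outer film = 1/(h_o·A) = 1/(5.23×28.9) = 0.006616 K/W
R_total = 0.006617 K/W
Q = ΔT / R_total = 112 / 0.006617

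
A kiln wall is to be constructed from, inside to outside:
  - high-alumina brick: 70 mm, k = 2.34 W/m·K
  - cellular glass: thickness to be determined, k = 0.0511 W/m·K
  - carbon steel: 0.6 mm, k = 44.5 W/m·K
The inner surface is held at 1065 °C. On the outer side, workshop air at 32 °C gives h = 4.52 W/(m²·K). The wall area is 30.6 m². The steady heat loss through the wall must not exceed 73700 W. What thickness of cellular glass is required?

Thermal resistances in series:
R_high-alumina brick = L/(kA) = 0.07/(2.34×30.6) = 9.776×10^-4 K/W
R_carbon steel = L/(kA) = 0.0006/(44.5×30.6) = 4.406×10^-7 K/W
R_outer film = 1/(h_o·A) = 1/(4.52×30.6) = 0.00723 K/W
Sum of the known resistances R_other = 0.008208 K/W
Required total resistance R_tot = ΔT/Q_allow = 1033/73700 = 0.01402 K/W
R_cellular glass = R_tot − R_other = 0.005808 K/W
L = R·k·A = 0.005808×0.0511×30.6

L ≈ 9.08 mm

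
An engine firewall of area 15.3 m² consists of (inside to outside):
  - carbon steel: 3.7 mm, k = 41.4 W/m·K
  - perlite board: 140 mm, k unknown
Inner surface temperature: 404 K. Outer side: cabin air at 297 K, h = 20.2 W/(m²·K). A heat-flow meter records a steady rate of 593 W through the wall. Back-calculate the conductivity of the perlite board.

k ≈ 0.0516 W/(m·K)

Using the resistance-network approach (series):
R_carbon steel = L/(kA) = 0.0037/(41.4×15.3) = 5.841×10^-6 K/W
R_outer film = 1/(h_o·A) = 1/(20.2×15.3) = 0.003236 K/W
Sum of known resistances R_other = 0.003241 K/W
Total R = ΔT/Q = 107/593 = 0.1804 K/W
R_perlite board = R_total − R_other = 0.1772 K/W
k = L/(R·A) = 0.14/(0.1772×15.3)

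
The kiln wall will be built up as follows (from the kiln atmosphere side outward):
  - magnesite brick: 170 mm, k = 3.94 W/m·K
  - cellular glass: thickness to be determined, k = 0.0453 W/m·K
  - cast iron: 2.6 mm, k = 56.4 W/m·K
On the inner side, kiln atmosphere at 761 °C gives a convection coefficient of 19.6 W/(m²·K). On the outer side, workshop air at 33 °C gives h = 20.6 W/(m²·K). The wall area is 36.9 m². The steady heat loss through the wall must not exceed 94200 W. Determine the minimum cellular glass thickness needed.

Series thermal resistances:
R_inner film = 1/(h_i·A) = 1/(19.6×36.9) = 0.001383 K/W
R_magnesite brick = L/(kA) = 0.17/(3.94×36.9) = 0.001169 K/W
R_cast iron = L/(kA) = 0.0026/(56.4×36.9) = 1.249×10^-6 K/W
R_outer film = 1/(h_o·A) = 1/(20.6×36.9) = 0.001316 K/W
Sum of the known resistances R_other = 0.003869 K/W
Required total resistance R_tot = ΔT/Q_allow = 728/94200 = 0.007728 K/W
R_cellular glass = R_tot − R_other = 0.003859 K/W
L = R·k·A = 0.003859×0.0453×36.9

L ≈ 6.45 mm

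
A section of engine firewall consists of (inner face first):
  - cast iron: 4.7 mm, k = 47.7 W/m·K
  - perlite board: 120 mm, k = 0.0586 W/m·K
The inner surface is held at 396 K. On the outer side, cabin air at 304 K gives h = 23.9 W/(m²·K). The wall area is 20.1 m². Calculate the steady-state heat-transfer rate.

Series thermal resistances:
R_cast iron = L/(kA) = 0.0047/(47.7×20.1) = 4.902×10^-6 K/W
R_perlite board = L/(kA) = 0.12/(0.0586×20.1) = 0.1019 K/W
R_outer film = 1/(h_o·A) = 1/(23.9×20.1) = 0.002082 K/W
R_total = 0.104 K/W
Q = ΔT / R_total = 92 / 0.104

Q ≈ 885 W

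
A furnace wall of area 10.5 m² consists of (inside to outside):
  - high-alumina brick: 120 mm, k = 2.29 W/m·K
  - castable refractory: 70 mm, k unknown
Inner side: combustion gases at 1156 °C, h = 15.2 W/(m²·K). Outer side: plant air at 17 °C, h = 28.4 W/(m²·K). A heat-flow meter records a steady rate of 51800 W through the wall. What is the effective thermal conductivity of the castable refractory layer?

k ≈ 0.904 W/(m·K)

Model the wall as resistances in series:
R_inner film = 1/(h_i·A) = 1/(15.2×10.5) = 0.006266 K/W
R_high-alumina brick = L/(kA) = 0.12/(2.29×10.5) = 0.004991 K/W
R_outer film = 1/(h_o·A) = 1/(28.4×10.5) = 0.003353 K/W
Sum of known resistances R_other = 0.01461 K/W
Total R = ΔT/Q = 1139/51800 = 0.02199 K/W
R_castable refractory = R_total − R_other = 0.007379 K/W
k = L/(R·A) = 0.07/(0.007379×10.5)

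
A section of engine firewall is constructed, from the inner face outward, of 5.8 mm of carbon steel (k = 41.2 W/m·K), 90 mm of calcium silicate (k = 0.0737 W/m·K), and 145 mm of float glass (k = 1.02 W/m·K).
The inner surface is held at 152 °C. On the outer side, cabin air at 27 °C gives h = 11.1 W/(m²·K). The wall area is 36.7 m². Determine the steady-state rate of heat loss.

Treating each layer as a thermal resistance in series:
R_carbon steel = L/(kA) = 0.0058/(41.2×36.7) = 3.836×10^-6 K/W
R_calcium silicate = L/(kA) = 0.09/(0.0737×36.7) = 0.03327 K/W
R_float glass = L/(kA) = 0.145/(1.02×36.7) = 0.003873 K/W
R_outer film = 1/(h_o·A) = 1/(11.1×36.7) = 0.002455 K/W
R_total = 0.03961 K/W
Q = ΔT / R_total = 125 / 0.03961

Q ≈ 3160 W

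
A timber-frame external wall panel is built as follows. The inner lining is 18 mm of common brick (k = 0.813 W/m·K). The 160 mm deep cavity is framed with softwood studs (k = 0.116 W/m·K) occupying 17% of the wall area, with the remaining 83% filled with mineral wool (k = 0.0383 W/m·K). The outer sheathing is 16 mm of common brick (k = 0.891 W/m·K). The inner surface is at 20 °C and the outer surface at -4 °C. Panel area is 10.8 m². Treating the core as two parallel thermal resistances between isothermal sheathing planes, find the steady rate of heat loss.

Q ≈ 82.4 W

Sheathing layers in series; stud and cavity paths in parallel between them.
R_inner = 0.018/(0.813×10.8) = 0.00205 K/W
R_stud  = 0.16/(0.116×0.17×10.8) = 0.7513 K/W
R_cav   = 0.16/(0.0383×0.83×10.8) = 0.466 K/W
1/R_core = 1/R_stud + 1/R_cav → R_core = 0.2876 K/W
R_outer = 0.016/(0.891×10.8) = 0.001663 K/W
R_total = 0.2913 K/W
Q = ΔT/R_total = 24/0.2913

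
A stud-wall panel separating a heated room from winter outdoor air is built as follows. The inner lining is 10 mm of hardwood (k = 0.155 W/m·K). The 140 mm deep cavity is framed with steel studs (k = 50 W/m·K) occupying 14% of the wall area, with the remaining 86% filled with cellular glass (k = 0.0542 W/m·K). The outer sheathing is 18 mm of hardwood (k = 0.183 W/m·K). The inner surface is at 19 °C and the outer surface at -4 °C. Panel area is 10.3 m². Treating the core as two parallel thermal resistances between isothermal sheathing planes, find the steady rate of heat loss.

Sheathing layers in series; stud and cavity paths in parallel between them.
R_inner = 0.01/(0.155×10.3) = 0.006264 K/W
R_stud  = 0.14/(50×0.14×10.3) = 0.001942 K/W
R_cav   = 0.14/(0.0542×0.86×10.3) = 0.2916 K/W
1/R_core = 1/R_stud + 1/R_cav → R_core = 0.001929 K/W
R_outer = 0.018/(0.183×10.3) = 0.00955 K/W
R_total = 0.01774 K/W
Q = ΔT/R_total = 23/0.01774

Q ≈ 1300 W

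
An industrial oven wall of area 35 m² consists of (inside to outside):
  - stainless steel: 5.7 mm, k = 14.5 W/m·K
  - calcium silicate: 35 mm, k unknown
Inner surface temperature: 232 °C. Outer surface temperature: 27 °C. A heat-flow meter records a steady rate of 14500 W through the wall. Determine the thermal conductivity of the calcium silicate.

Series thermal resistances:
R_stainless steel = L/(kA) = 0.0057/(14.5×35) = 1.123×10^-5 K/W
Sum of known resistances R_other = 1.123×10^-5 K/W
Total R = ΔT/Q = 205/14500 = 0.01414 K/W
R_calcium silicate = R_total − R_other = 0.01413 K/W
k = L/(R·A) = 0.035/(0.01413×35)

k ≈ 0.0708 W/(m·K)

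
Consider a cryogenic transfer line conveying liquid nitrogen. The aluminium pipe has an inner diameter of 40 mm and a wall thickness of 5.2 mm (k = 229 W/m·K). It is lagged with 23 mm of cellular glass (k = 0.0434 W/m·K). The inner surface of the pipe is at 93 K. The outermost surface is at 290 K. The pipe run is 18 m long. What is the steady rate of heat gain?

Radial resistances (cylindrical: R_cond = ln(r_o/r_i)/(2πkL), R_conv = 1/(h·2πrL)):
R_aluminium pipe wall = ln(25.2/20)/(2π×229×18) = 8.923×10^-6 K/W
R_cellular glass = ln(48.2/25.2)/(2π×0.0434×18) = 0.1321 K/W
R_total = 0.1321 K/W
Q = ΔT/R_total = 197/0.1321

Q ≈ 1490 W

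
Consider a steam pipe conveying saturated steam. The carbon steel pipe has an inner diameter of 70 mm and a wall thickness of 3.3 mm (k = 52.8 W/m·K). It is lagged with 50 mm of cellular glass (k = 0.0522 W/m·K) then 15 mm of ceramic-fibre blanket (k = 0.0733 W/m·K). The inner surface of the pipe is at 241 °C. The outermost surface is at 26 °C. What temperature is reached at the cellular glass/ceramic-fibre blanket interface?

Per-layer cylindrical resistances, series-summed:
R_carbon steel pipe wall = ln(38.3/35)/(2π×52.8×1) = 2.716×10^-4 K/W
R_cellular glass = ln(88.3/38.3)/(2π×0.0522×1) = 2.547 K/W
R_ceramic-fibre blanket = ln(103.3/88.3)/(2π×0.0733×1) = 0.3407 K/W
R_total = 2.888 K/W
Q = ΔT/R_total = 215/2.888
Q = 74.5 W/m
T_interface = T_inner − Q·ΣR(inner→interface) = 241 − 74.5×2.547

T ≈ 51.4 °C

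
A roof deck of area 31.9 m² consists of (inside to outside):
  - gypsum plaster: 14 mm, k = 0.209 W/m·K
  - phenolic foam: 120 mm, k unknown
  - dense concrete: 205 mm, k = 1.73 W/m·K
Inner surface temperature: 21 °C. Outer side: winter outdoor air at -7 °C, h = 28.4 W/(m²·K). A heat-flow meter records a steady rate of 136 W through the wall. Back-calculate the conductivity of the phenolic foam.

k ≈ 0.0189 W/(m·K)

Model the wall as resistances in series:
R_gypsum plaster = L/(kA) = 0.014/(0.209×31.9) = 0.0021 K/W
R_dense concrete = L/(kA) = 0.205/(1.73×31.9) = 0.003715 K/W
R_outer film = 1/(h_o·A) = 1/(28.4×31.9) = 0.001104 K/W
Sum of known resistances R_other = 0.006918 K/W
Total R = ΔT/Q = 28/136 = 0.2059 K/W
R_phenolic foam = R_total − R_other = 0.199 K/W
k = L/(R·A) = 0.12/(0.199×31.9)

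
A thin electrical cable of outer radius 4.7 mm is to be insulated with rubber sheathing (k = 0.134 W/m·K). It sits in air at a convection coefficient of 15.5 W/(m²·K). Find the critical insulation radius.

r_cr ≈ 8.65 mm

For a cylinder r_cr = k/h = 0.134/15.5
r_cr = 8.65 mm; since the bare radius (4.7 mm) is below r_cr, adding a thin layer of insulation will *increase* heat loss.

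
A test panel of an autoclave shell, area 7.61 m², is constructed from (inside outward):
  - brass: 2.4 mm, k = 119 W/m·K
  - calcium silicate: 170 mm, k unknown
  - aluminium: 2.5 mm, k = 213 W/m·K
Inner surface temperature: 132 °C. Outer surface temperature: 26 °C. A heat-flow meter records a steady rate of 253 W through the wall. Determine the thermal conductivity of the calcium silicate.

Thermal resistances in series:
R_brass = L/(kA) = 0.0024/(119×7.61) = 2.65×10^-6 K/W
R_aluminium = L/(kA) = 0.0025/(213×7.61) = 1.542×10^-6 K/W
Sum of known resistances R_other = 4.193×10^-6 K/W
Total R = ΔT/Q = 106/253 = 0.419 K/W
R_calcium silicate = R_total − R_other = 0.419 K/W
k = L/(R·A) = 0.17/(0.419×7.61)

k ≈ 0.0533 W/(m·K)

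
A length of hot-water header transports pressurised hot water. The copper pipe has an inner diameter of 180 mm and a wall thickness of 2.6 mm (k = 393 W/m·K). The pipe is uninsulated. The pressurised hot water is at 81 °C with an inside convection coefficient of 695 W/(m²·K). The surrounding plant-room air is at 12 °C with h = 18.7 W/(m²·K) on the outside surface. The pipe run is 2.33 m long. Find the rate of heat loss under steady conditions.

Per-layer cylindrical resistances, series-summed:
R_inner film = 1/(h_i·2πr₁L) = 1/(695×2π×0.09×2.33) = 0.001092 K/W
R_copper pipe wall = ln(92.6/90)/(2π×393×2.33) = 4.95×10^-6 K/W
R_outer film = 1/(h_o·2πr_oL) = 1/(18.7×2π×0.0926×2.33) = 0.03945 K/W
R_total = 0.04054 K/W
Q = ΔT/R_total = 69/0.04054

Q ≈ 1700 W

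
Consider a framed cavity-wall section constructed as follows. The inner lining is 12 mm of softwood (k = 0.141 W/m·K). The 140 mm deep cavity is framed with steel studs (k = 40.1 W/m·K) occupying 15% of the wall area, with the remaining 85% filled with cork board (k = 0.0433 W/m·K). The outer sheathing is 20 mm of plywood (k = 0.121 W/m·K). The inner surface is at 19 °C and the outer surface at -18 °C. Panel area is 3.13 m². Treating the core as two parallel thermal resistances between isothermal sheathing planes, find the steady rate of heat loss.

Sheathing layers in series; stud and cavity paths in parallel between them.
R_inner = 0.012/(0.141×3.13) = 0.02719 K/W
R_stud  = 0.14/(40.1×0.15×3.13) = 0.007436 K/W
R_cav   = 0.14/(0.0433×0.85×3.13) = 1.215 K/W
1/R_core = 1/R_stud + 1/R_cav → R_core = 0.007391 K/W
R_outer = 0.02/(0.121×3.13) = 0.05281 K/W
R_total = 0.08739 K/W
Q = ΔT/R_total = 37/0.08739

Q ≈ 423 W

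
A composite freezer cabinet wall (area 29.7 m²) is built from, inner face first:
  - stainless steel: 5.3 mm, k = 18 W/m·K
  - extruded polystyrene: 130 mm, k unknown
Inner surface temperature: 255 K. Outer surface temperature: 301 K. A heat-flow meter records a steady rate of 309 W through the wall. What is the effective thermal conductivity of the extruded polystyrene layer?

k ≈ 0.0294 W/(m·K)

Using the resistance-network approach (series):
R_stainless steel = L/(kA) = 0.0053/(18×29.7) = 9.914×10^-6 K/W
Sum of known resistances R_other = 9.914×10^-6 K/W
Total R = ΔT/Q = 46/309 = 0.1489 K/W
R_extruded polystyrene = R_total − R_other = 0.1489 K/W
k = L/(R·A) = 0.13/(0.1489×29.7)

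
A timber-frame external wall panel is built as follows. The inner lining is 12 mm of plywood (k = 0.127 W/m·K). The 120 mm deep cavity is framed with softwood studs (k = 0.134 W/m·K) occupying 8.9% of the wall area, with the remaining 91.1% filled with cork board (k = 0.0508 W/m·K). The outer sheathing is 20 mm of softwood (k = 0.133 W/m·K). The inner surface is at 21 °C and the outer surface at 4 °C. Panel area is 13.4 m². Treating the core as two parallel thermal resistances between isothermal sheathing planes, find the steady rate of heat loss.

Q ≈ 98.8 W

Sheathing layers in series; stud and cavity paths in parallel between them.
R_inner = 0.012/(0.127×13.4) = 0.007051 K/W
R_stud  = 0.12/(0.134×0.089×13.4) = 0.7509 K/W
R_cav   = 0.12/(0.0508×0.911×13.4) = 0.1935 K/W
1/R_core = 1/R_stud + 1/R_cav → R_core = 0.1539 K/W
R_outer = 0.02/(0.133×13.4) = 0.01122 K/W
R_total = 0.1721 K/W
Q = ΔT/R_total = 17/0.1721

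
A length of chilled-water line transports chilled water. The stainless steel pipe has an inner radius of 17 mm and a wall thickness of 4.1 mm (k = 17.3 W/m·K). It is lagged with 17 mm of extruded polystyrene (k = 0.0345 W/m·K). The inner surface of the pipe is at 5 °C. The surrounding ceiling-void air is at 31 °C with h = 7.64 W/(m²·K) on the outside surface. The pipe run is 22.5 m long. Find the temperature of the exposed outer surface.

Treating each annulus and film as a series resistance:
R_stainless steel pipe wall = ln(21.1/17)/(2π×17.3×22.5) = 8.834×10^-5 K/W
R_extruded polystyrene = ln(38.1/21.1)/(2π×0.0345×22.5) = 0.1212 K/W
R_outer film = 1/(h_o·2πr_oL) = 1/(7.64×2π×0.0381×22.5) = 0.0243 K/W
R_total = 0.1456 K/W
Q = ΔT/R_total = 26/0.1456
Q = 179 W
T_interface = T_inner + Q·ΣR(inner→interface) = 5 + 179×0.1212

T ≈ 26.7 °C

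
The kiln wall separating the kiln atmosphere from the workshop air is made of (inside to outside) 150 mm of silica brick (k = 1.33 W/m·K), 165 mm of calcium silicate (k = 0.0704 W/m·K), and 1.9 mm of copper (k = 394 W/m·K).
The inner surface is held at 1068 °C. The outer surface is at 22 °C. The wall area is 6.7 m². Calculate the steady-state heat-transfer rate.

Q ≈ 2850 W

Thermal resistances in series:
R_silica brick = L/(kA) = 0.15/(1.33×6.7) = 0.01683 K/W
R_calcium silicate = L/(kA) = 0.165/(0.0704×6.7) = 0.3498 K/W
R_copper = L/(kA) = 0.0019/(394×6.7) = 7.198×10^-7 K/W
R_total = 0.3666 K/W
Q = ΔT / R_total = 1046 / 0.3666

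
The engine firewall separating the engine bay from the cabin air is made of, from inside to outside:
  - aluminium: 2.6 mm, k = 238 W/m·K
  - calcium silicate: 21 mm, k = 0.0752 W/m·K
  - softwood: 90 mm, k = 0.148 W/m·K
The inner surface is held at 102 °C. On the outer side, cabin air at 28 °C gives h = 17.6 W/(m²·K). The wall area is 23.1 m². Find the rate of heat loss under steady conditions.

Q ≈ 1810 W

Using the resistance-network approach (series):
R_aluminium = L/(kA) = 0.0026/(238×23.1) = 4.729×10^-7 K/W
R_calcium silicate = L/(kA) = 0.021/(0.0752×23.1) = 0.01209 K/W
R_softwood = L/(kA) = 0.09/(0.148×23.1) = 0.02633 K/W
R_outer film = 1/(h_o·A) = 1/(17.6×23.1) = 0.00246 K/W
R_total = 0.04087 K/W
Q = ΔT / R_total = 74 / 0.04087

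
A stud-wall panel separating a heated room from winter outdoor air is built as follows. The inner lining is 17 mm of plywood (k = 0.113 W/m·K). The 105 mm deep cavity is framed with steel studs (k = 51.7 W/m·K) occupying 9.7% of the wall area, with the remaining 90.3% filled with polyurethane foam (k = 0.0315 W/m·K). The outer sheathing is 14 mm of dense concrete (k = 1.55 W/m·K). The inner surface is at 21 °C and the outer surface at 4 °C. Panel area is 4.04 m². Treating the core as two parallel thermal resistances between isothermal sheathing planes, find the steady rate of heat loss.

Sheathing layers in series; stud and cavity paths in parallel between them.
R_inner = 0.017/(0.113×4.04) = 0.03724 K/W
R_stud  = 0.105/(51.7×0.097×4.04) = 0.005183 K/W
R_cav   = 0.105/(0.0315×0.903×4.04) = 0.9137 K/W
1/R_core = 1/R_stud + 1/R_cav → R_core = 0.005153 K/W
R_outer = 0.014/(1.55×4.04) = 0.002236 K/W
R_total = 0.04463 K/W
Q = ΔT/R_total = 17/0.04463

Q ≈ 381 W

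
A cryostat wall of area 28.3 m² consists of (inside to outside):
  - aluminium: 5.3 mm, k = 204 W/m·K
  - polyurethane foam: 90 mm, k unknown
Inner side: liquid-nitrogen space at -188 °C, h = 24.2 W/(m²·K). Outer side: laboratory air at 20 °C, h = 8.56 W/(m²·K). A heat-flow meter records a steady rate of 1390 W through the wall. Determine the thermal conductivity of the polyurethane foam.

k ≈ 0.0221 W/(m·K)

Series thermal resistances:
R_inner film = 1/(h_i·A) = 1/(24.2×28.3) = 0.00146 K/W
R_aluminium = L/(kA) = 0.0053/(204×28.3) = 9.18×10^-7 K/W
R_outer film = 1/(h_o·A) = 1/(8.56×28.3) = 0.004128 K/W
Sum of known resistances R_other = 0.005589 K/W
Total R = ΔT/Q = 208/1390 = 0.1496 K/W
R_polyurethane foam = R_total − R_other = 0.1441 K/W
k = L/(R·A) = 0.09/(0.1441×28.3)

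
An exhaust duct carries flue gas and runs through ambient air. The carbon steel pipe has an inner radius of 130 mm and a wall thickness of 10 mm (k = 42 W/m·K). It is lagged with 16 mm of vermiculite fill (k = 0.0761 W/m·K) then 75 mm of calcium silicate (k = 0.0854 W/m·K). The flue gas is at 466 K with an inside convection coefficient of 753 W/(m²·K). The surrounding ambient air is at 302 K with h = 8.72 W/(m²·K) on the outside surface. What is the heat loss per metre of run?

Treating each annulus and film as a series resistance:
R_inner film = 1/(h_i·2πr₁L) = 1/(753×2π×0.13×1) = 0.001626 K/W
R_carbon steel pipe wall = ln(140/130)/(2π×42×1) = 2.808×10^-4 K/W
R_vermiculite fill = ln(156/140)/(2π×0.0761×1) = 0.2263 K/W
R_calcium silicate = ln(231/156)/(2π×0.0854×1) = 0.7316 K/W
R_outer film = 1/(h_o·2πr_oL) = 1/(8.72×2π×0.231×1) = 0.07901 K/W
R_total = 1.039 K/W
Q = ΔT/R_total = 164/1.039

q′ ≈ 158 W/m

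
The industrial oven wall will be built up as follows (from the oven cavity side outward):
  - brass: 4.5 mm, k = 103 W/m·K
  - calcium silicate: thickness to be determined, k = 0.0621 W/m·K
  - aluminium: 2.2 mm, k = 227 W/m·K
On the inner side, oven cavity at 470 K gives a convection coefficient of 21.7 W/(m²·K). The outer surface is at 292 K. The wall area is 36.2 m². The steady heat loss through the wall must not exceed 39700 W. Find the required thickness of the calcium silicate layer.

Thermal resistances in series:
R_inner film = 1/(h_i·A) = 1/(21.7×36.2) = 0.001273 K/W
R_brass = L/(kA) = 0.0045/(103×36.2) = 1.207×10^-6 K/W
R_aluminium = L/(kA) = 0.0022/(227×36.2) = 2.677×10^-7 K/W
Sum of the known resistances R_other = 0.001274 K/W
Required total resistance R_tot = ΔT/Q_allow = 178/39700 = 0.004484 K/W
R_calcium silicate = R_tot − R_other = 0.003209 K/W
L = R·k·A = 0.003209×0.0621×36.2

L ≈ 7.21 mm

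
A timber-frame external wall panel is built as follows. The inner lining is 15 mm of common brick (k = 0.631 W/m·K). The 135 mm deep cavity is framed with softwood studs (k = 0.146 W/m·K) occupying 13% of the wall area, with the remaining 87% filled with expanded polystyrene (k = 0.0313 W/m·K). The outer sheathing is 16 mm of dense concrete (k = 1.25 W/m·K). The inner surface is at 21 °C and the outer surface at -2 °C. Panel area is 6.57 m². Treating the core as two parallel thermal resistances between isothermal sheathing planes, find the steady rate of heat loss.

Q ≈ 51.1 W

Sheathing layers in series; stud and cavity paths in parallel between them.
R_inner = 0.015/(0.631×6.57) = 0.003618 K/W
R_stud  = 0.135/(0.146×0.13×6.57) = 1.083 K/W
R_cav   = 0.135/(0.0313×0.87×6.57) = 0.7546 K/W
1/R_core = 1/R_stud + 1/R_cav → R_core = 0.4447 K/W
R_outer = 0.016/(1.25×6.57) = 0.001948 K/W
R_total = 0.4502 K/W
Q = ΔT/R_total = 23/0.4502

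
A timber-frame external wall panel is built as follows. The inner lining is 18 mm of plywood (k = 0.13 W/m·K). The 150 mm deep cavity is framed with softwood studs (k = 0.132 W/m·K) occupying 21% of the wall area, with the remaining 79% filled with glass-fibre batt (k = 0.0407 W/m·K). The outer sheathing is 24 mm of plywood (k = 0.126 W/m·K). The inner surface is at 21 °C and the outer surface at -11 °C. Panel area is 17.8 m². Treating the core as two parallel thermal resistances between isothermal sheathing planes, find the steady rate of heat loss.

Q ≈ 201 W

Sheathing layers in series; stud and cavity paths in parallel between them.
R_inner = 0.018/(0.13×17.8) = 0.007779 K/W
R_stud  = 0.15/(0.132×0.21×17.8) = 0.304 K/W
R_cav   = 0.15/(0.0407×0.79×17.8) = 0.2621 K/W
1/R_core = 1/R_stud + 1/R_cav → R_core = 0.1407 K/W
R_outer = 0.024/(0.126×17.8) = 0.0107 K/W
R_total = 0.1592 K/W
Q = ΔT/R_total = 32/0.1592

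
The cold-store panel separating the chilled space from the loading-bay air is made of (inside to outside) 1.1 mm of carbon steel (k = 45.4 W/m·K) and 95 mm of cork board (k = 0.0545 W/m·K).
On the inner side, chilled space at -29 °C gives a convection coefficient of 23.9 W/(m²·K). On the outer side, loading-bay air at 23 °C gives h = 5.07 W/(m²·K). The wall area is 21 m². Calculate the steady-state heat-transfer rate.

Q ≈ 551 W

Model the wall as resistances in series:
R_inner film = 1/(h_i·A) = 1/(23.9×21) = 0.001992 K/W
R_carbon steel = L/(kA) = 0.0011/(45.4×21) = 1.154×10^-6 K/W
R_cork board = L/(kA) = 0.095/(0.0545×21) = 0.08301 K/W
R_outer film = 1/(h_o·A) = 1/(5.07×21) = 0.009392 K/W
R_total = 0.09439 K/W
Q = ΔT / R_total = 52 / 0.09439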